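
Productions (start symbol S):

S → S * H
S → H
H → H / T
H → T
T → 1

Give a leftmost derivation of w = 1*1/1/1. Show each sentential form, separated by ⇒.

S ⇒ S*H ⇒ H*H ⇒ T*H ⇒ 1*H ⇒ 1*H/T ⇒ 1*H/T/T ⇒ 1*T/T/T ⇒ 1*1/T/T ⇒ 1*1/1/T ⇒ 1*1/1/1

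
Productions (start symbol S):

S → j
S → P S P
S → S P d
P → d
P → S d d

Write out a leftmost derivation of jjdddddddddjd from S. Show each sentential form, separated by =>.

S=>PSP=>SddSP=>SPdddSP=>jPdddSP=>jSdddddSP=>jSPddddddSP=>jSPdPddddddSP=>jjPdPddddddSP=>jjddPddddddSP=>jjdddddddddSP=>jjdddddddddjP=>jjdddddddddjd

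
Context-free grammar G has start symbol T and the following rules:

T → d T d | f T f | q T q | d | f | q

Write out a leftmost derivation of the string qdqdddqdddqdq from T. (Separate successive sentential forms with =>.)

T=>qTq=>qdTdq=>qdqTqdq=>qdqdTdqdq=>qdqddTddqdq=>qdqdddTdddqdq=>qdqdddqdddqdq

T => qTq   [T → q T q]
qTq => qdTdq   [T → d T d]
qdTdq => qdqTqdq   [T → q T q]
qdqTqdq => qdqdTdqdq   [T → d T d]
qdqdTdqdq => qdqddTddqdq   [T → d T d]
qdqddTddqdq => qdqdddTdddqdq   [T → d T d]
qdqdddTdddqdq => qdqdddqdddqdq   [T → q]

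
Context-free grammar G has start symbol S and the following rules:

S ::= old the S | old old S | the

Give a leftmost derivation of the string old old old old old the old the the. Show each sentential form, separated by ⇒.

S ⇒ old old S ⇒ old old old old S ⇒ old old old old old the S ⇒ old old old old old the old the S ⇒ old old old old old the old the the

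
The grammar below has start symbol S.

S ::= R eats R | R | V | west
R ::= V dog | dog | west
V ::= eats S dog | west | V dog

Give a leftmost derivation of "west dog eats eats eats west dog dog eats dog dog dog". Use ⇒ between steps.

S ⇒ R eats R ⇒ V dog eats R ⇒ west dog eats R ⇒ west dog eats V dog ⇒ west dog eats eats S dog dog ⇒ west dog eats eats R eats R dog dog ⇒ west dog eats eats V dog eats R dog dog ⇒ west dog eats eats eats S dog dog eats R dog dog ⇒ west dog eats eats eats west dog dog eats R dog dog ⇒ west dog eats eats eats west dog dog eats dog dog dog

S ⇒ R eats R   [S ::= R eats R]
R eats R ⇒ V dog eats R   [R ::= V dog]
V dog eats R ⇒ west dog eats R   [V ::= west]
west dog eats R ⇒ west dog eats V dog   [R ::= V dog]
west dog eats V dog ⇒ west dog eats eats S dog dog   [V ::= eats S dog]
west dog eats eats S dog dog ⇒ west dog eats eats R eats R dog dog   [S ::= R eats R]
west dog eats eats R eats R dog dog ⇒ west dog eats eats V dog eats R dog dog   [R ::= V dog]
west dog eats eats V dog eats R dog dog ⇒ west dog eats eats eats S dog dog eats R dog dog   [V ::= eats S dog]
west dog eats eats eats S dog dog eats R dog dog ⇒ west dog eats eats eats west dog dog eats R dog dog   [S ::= west]
west dog eats eats eats west dog dog eats R dog dog ⇒ west dog eats eats eats west dog dog eats dog dog dog   [R ::= dog]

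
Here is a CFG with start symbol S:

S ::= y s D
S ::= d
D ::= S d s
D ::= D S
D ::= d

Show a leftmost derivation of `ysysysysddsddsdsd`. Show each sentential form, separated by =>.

S=>ysD=>ysDS=>ysSdsS=>ysysDdsS=>ysysSdsdsS=>ysysysDdsdsS=>ysysysDSdsdsS=>ysysysSdsSdsdsS=>ysysysysDdsSdsdsS=>ysysysysddsSdsdsS=>ysysysysddsddsdsS=>ysysysysddsddsdsd

S => ysD   [S ::= y s D]
ysD => ysDS   [D ::= D S]
ysDS => ysSdsS   [D ::= S d s]
ysSdsS => ysysDdsS   [S ::= y s D]
ysysDdsS => ysysSdsdsS   [D ::= S d s]
ysysSdsdsS => ysysysDdsdsS   [S ::= y s D]
ysysysDdsdsS => ysysysDSdsdsS   [D ::= D S]
ysysysDSdsdsS => ysysysSdsSdsdsS   [D ::= S d s]
ysysysSdsSdsdsS => ysysysysDdsSdsdsS   [S ::= y s D]
ysysysysDdsSdsdsS => ysysysysddsSdsdsS   [D ::= d]
ysysysysddsSdsdsS => ysysysysddsddsdsS   [S ::= d]
ysysysysddsddsdsS => ysysysysddsddsdsd   [S ::= d]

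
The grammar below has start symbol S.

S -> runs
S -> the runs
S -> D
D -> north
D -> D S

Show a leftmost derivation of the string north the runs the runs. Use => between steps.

S => D => D S => D S S => north S S => north the runs S => north the runs the runs

S => D   [S -> D]
D => D S   [D -> D S]
D S => D S S   [D -> D S]
D S S => north S S   [D -> north]
north S S => north the runs S   [S -> the runs]
north the runs S => north the runs the runs   [S -> the runs]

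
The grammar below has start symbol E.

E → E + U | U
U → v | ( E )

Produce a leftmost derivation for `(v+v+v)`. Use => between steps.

E => U   [E → U]
U => (E)   [U → ( E )]
(E) => (E+U)   [E → E + U]
(E+U) => (E+U+U)   [E → E + U]
(E+U+U) => (U+U+U)   [E → U]
(U+U+U) => (v+U+U)   [U → v]
(v+U+U) => (v+v+U)   [U → v]
(v+v+U) => (v+v+v)   [U → v]

E => U => (E) => (E+U) => (E+U+U) => (U+U+U) => (v+U+U) => (v+v+U) => (v+v+v)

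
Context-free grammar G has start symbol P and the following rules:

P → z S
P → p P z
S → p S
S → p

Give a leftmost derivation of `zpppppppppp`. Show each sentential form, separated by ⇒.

P ⇒ zS ⇒ zpS ⇒ zppS ⇒ zpppS ⇒ zppppS ⇒ zpppppS ⇒ zppppppS ⇒ zpppppppS ⇒ zppppppppS ⇒ zpppppppppS ⇒ zpppppppppp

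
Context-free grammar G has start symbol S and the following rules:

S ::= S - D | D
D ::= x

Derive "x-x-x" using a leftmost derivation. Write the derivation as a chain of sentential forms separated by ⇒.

S ⇒ S-D ⇒ S-D-D ⇒ D-D-D ⇒ x-D-D ⇒ x-x-D ⇒ x-x-x

S ⇒ S-D   [S ::= S - D]
S-D ⇒ S-D-D   [S ::= S - D]
S-D-D ⇒ D-D-D   [S ::= D]
D-D-D ⇒ x-D-D   [D ::= x]
x-D-D ⇒ x-x-D   [D ::= x]
x-x-D ⇒ x-x-x   [D ::= x]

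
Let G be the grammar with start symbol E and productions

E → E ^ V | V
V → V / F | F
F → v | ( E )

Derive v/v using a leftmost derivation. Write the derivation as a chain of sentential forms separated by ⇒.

E ⇒ V ⇒ V/F ⇒ F/F ⇒ v/F ⇒ v/v

E ⇒ V   [E → V]
V ⇒ V/F   [V → V / F]
V/F ⇒ F/F   [V → F]
F/F ⇒ v/F   [F → v]
v/F ⇒ v/v   [F → v]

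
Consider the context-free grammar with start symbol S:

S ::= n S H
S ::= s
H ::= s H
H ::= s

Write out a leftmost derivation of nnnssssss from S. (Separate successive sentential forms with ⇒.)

S ⇒ nSH   [S ::= n S H]
nSH ⇒ nnSHH   [S ::= n S H]
nnSHH ⇒ nnnSHHH   [S ::= n S H]
nnnSHHH ⇒ nnnsHHH   [S ::= s]
nnnsHHH ⇒ nnnssHH   [H ::= s]
nnnssHH ⇒ nnnsssHH   [H ::= s H]
nnnsssHH ⇒ nnnssssH   [H ::= s]
nnnssssH ⇒ nnnsssssH   [H ::= s H]
nnnsssssH ⇒ nnnssssss   [H ::= s]

S ⇒ nSH ⇒ nnSHH ⇒ nnnSHHH ⇒ nnnsHHH ⇒ nnnssHH ⇒ nnnsssHH ⇒ nnnssssH ⇒ nnnsssssH ⇒ nnnssssss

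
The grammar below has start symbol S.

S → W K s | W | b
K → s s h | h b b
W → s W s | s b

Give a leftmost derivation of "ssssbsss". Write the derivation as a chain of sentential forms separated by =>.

S => W => sWs => ssWss => sssWsss => ssssbsss

S => W   [S → W]
W => sWs   [W → s W s]
sWs => ssWss   [W → s W s]
ssWss => sssWsss   [W → s W s]
sssWsss => ssssbsss   [W → s b]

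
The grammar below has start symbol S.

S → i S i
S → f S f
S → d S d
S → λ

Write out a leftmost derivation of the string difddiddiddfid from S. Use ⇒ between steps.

S ⇒ dSd   [S → d S d]
dSd ⇒ diSid   [S → i S i]
diSid ⇒ difSfid   [S → f S f]
difSfid ⇒ difdSdfid   [S → d S d]
difdSdfid ⇒ difddSddfid   [S → d S d]
difddSddfid ⇒ difddiSiddfid   [S → i S i]
difddiSiddfid ⇒ difddidSdiddfid   [S → d S d]
difddidSdiddfid ⇒ difddiddiddfid   [S → λ]

S ⇒ dSd ⇒ diSid ⇒ difSfid ⇒ difdSdfid ⇒ difddSddfid ⇒ difddiSiddfid ⇒ difddidSdiddfid ⇒ difddiddiddfid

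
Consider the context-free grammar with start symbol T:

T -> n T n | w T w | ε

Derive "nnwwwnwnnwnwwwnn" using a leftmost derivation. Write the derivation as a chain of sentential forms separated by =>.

T => nTn => nnTnn => nnwTwnn => nnwwTwwnn => nnwwwTwwwnn => nnwwwnTnwwwnn => nnwwwnwTwnwwwnn => nnwwwnwnTnwnwwwnn => nnwwwnwnnwnwwwnn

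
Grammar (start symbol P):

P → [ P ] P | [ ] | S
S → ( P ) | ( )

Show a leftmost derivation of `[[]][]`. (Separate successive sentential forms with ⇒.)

P⇒[P]P⇒[[]]P⇒[[]][]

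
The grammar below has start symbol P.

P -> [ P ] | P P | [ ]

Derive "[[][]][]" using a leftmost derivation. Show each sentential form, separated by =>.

P => PP => [P]P => [PP]P => [[]P]P => [[][]]P => [[][]][]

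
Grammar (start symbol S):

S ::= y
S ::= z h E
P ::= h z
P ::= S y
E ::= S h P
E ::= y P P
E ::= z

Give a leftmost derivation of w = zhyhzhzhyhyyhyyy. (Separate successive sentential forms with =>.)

S => zhE   [S ::= z h E]
zhE => zhShP   [E ::= S h P]
zhShP => zhyhP   [S ::= y]
zhyhP => zhyhSy   [P ::= S y]
zhyhSy => zhyhzhEy   [S ::= z h E]
zhyhzhEy => zhyhzhShPy   [E ::= S h P]
zhyhzhShPy => zhyhzhzhEhPy   [S ::= z h E]
zhyhzhzhEhPy => zhyhzhzhShPhPy   [E ::= S h P]
zhyhzhzhShPhPy => zhyhzhzhyhPhPy   [S ::= y]
zhyhzhzhyhPhPy => zhyhzhzhyhSyhPy   [P ::= S y]
zhyhzhzhyhSyhPy => zhyhzhzhyhyyhPy   [S ::= y]
zhyhzhzhyhyyhPy => zhyhzhzhyhyyhSyy   [P ::= S y]
zhyhzhzhyhyyhSyy => zhyhzhzhyhyyhyyy   [S ::= y]

S => zhE => zhShP => zhyhP => zhyhSy => zhyhzhEy => zhyhzhShPy => zhyhzhzhEhPy => zhyhzhzhShPhPy => zhyhzhzhyhPhPy => zhyhzhzhyhSyhPy => zhyhzhzhyhyyhPy => zhyhzhzhyhyyhSyy => zhyhzhzhyhyyhyyy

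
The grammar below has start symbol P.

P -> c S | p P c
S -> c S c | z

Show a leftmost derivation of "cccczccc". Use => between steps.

P => cS => ccSc => cccScc => ccccSccc => cccczccc

P => cS   [P -> c S]
cS => ccSc   [S -> c S c]
ccSc => cccScc   [S -> c S c]
cccScc => ccccSccc   [S -> c S c]
ccccSccc => cccczccc   [S -> z]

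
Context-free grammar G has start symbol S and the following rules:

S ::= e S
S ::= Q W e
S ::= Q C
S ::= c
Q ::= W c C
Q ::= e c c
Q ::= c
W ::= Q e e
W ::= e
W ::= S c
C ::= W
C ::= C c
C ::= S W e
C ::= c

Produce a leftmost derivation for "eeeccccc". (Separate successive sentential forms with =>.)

S => QC => WcCC => SccCC => eSccCC => eeSccCC => eeeSccCC => eeecccCC => eeeccccC => eeeccccc

S => QC   [S ::= Q C]
QC => WcCC   [Q ::= W c C]
WcCC => SccCC   [W ::= S c]
SccCC => eSccCC   [S ::= e S]
eSccCC => eeSccCC   [S ::= e S]
eeSccCC => eeeSccCC   [S ::= e S]
eeeSccCC => eeecccCC   [S ::= c]
eeecccCC => eeeccccC   [C ::= c]
eeeccccC => eeeccccc   [C ::= c]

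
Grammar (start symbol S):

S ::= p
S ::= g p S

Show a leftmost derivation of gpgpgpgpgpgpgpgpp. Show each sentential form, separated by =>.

S=>gpS=>gpgpS=>gpgpgpS=>gpgpgpgpS=>gpgpgpgpgpS=>gpgpgpgpgpgpS=>gpgpgpgpgpgpgpS=>gpgpgpgpgpgpgpgpS=>gpgpgpgpgpgpgpgpp

S => gpS   [S ::= g p S]
gpS => gpgpS   [S ::= g p S]
gpgpS => gpgpgpS   [S ::= g p S]
gpgpgpS => gpgpgpgpS   [S ::= g p S]
gpgpgpgpS => gpgpgpgpgpS   [S ::= g p S]
gpgpgpgpgpS => gpgpgpgpgpgpS   [S ::= g p S]
gpgpgpgpgpgpS => gpgpgpgpgpgpgpS   [S ::= g p S]
gpgpgpgpgpgpgpS => gpgpgpgpgpgpgpgpS   [S ::= g p S]
gpgpgpgpgpgpgpgpS => gpgpgpgpgpgpgpgpp   [S ::= p]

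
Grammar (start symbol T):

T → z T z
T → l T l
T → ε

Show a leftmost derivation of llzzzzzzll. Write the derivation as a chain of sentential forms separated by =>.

T=>lTl=>llTll=>llzTzll=>llzzTzzll=>llzzzTzzzll=>llzzzzzzll

T => lTl   [T → l T l]
lTl => llTll   [T → l T l]
llTll => llzTzll   [T → z T z]
llzTzll => llzzTzzll   [T → z T z]
llzzTzzll => llzzzTzzzll   [T → z T z]
llzzzTzzzll => llzzzzzzll   [T → ε]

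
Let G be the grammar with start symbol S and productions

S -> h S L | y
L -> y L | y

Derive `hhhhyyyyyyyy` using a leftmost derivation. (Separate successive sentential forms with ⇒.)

S ⇒ hSL ⇒ hhSLL ⇒ hhhSLLL ⇒ hhhhSLLLL ⇒ hhhhyLLLL ⇒ hhhhyyLLLL ⇒ hhhhyyyLLLL ⇒ hhhhyyyyLLLL ⇒ hhhhyyyyyLLL ⇒ hhhhyyyyyyLL ⇒ hhhhyyyyyyyL ⇒ hhhhyyyyyyyy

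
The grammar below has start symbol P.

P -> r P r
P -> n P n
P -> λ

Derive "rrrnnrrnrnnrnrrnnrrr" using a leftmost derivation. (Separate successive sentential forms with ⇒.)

P ⇒ rPr ⇒ rrPrr ⇒ rrrPrrr ⇒ rrrnPnrrr ⇒ rrrnnPnnrrr ⇒ rrrnnrPrnnrrr ⇒ rrrnnrrPrrnnrrr ⇒ rrrnnrrnPnrrnnrrr ⇒ rrrnnrrnrPrnrrnnrrr ⇒ rrrnnrrnrnPnrnrrnnrrr ⇒ rrrnnrrnrnnrnrrnnrrr

P ⇒ rPr   [P -> r P r]
rPr ⇒ rrPrr   [P -> r P r]
rrPrr ⇒ rrrPrrr   [P -> r P r]
rrrPrrr ⇒ rrrnPnrrr   [P -> n P n]
rrrnPnrrr ⇒ rrrnnPnnrrr   [P -> n P n]
rrrnnPnnrrr ⇒ rrrnnrPrnnrrr   [P -> r P r]
rrrnnrPrnnrrr ⇒ rrrnnrrPrrnnrrr   [P -> r P r]
rrrnnrrPrrnnrrr ⇒ rrrnnrrnPnrrnnrrr   [P -> n P n]
rrrnnrrnPnrrnnrrr ⇒ rrrnnrrnrPrnrrnnrrr   [P -> r P r]
rrrnnrrnrPrnrrnnrrr ⇒ rrrnnrrnrnPnrnrrnnrrr   [P -> n P n]
rrrnnrrnrnPnrnrrnnrrr ⇒ rrrnnrrnrnnrnrrnnrrr   [P -> λ]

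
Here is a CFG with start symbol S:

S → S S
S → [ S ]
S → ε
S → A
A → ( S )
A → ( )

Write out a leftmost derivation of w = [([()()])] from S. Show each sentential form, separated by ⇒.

S⇒[S]⇒[A]⇒[(S)]⇒[([S])]⇒[([SS])]⇒[([AS])]⇒[([(S)S])]⇒[([()S])]⇒[([()A])]⇒[([()()])]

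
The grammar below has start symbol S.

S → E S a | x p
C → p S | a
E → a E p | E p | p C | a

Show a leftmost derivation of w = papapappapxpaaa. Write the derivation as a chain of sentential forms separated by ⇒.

S ⇒ ESa ⇒ EpSa ⇒ pCpSa ⇒ papSa ⇒ papESaa ⇒ papaEpSaa ⇒ papapCpSaa ⇒ papapapSaa ⇒ papapapESaaa ⇒ papapapEpSaaa ⇒ papapappCpSaaa ⇒ papapappapSaaa ⇒ papapappapxpaaa

S ⇒ ESa   [S → E S a]
ESa ⇒ EpSa   [E → E p]
EpSa ⇒ pCpSa   [E → p C]
pCpSa ⇒ papSa   [C → a]
papSa ⇒ papESaa   [S → E S a]
papESaa ⇒ papaEpSaa   [E → a E p]
papaEpSaa ⇒ papapCpSaa   [E → p C]
papapCpSaa ⇒ papapapSaa   [C → a]
papapapSaa ⇒ papapapESaaa   [S → E S a]
papapapESaaa ⇒ papapapEpSaaa   [E → E p]
papapapEpSaaa ⇒ papapappCpSaaa   [E → p C]
papapappCpSaaa ⇒ papapappapSaaa   [C → a]
papapappapSaaa ⇒ papapappapxpaaa   [S → x p]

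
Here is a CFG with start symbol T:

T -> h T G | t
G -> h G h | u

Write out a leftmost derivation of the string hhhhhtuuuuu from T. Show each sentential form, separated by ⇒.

T ⇒ hTG   [T -> h T G]
hTG ⇒ hhTGG   [T -> h T G]
hhTGG ⇒ hhhTGGG   [T -> h T G]
hhhTGGG ⇒ hhhhTGGGG   [T -> h T G]
hhhhTGGGG ⇒ hhhhhTGGGGG   [T -> h T G]
hhhhhTGGGGG ⇒ hhhhhtGGGGG   [T -> t]
hhhhhtGGGGG ⇒ hhhhhtuGGGG   [G -> u]
hhhhhtuGGGG ⇒ hhhhhtuuGGG   [G -> u]
hhhhhtuuGGG ⇒ hhhhhtuuuGG   [G -> u]
hhhhhtuuuGG ⇒ hhhhhtuuuuG   [G -> u]
hhhhhtuuuuG ⇒ hhhhhtuuuuu   [G -> u]

T ⇒ hTG ⇒ hhTGG ⇒ hhhTGGG ⇒ hhhhTGGGG ⇒ hhhhhTGGGGG ⇒ hhhhhtGGGGG ⇒ hhhhhtuGGGG ⇒ hhhhhtuuGGG ⇒ hhhhhtuuuGG ⇒ hhhhhtuuuuG ⇒ hhhhhtuuuuu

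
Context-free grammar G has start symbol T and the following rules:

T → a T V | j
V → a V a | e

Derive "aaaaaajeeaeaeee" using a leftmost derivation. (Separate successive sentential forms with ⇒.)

T⇒aTV⇒aaTVV⇒aaaTVVV⇒aaaaTVVVV⇒aaaaaTVVVVV⇒aaaaaaTVVVVVV⇒aaaaaajVVVVVV⇒aaaaaajeVVVVV⇒aaaaaajeeVVVV⇒aaaaaajeeaVaVVV⇒aaaaaajeeaeaVVV⇒aaaaaajeeaeaeVV⇒aaaaaajeeaeaeeV⇒aaaaaajeeaeaeee

T ⇒ aTV   [T → a T V]
aTV ⇒ aaTVV   [T → a T V]
aaTVV ⇒ aaaTVVV   [T → a T V]
aaaTVVV ⇒ aaaaTVVVV   [T → a T V]
aaaaTVVVV ⇒ aaaaaTVVVVV   [T → a T V]
aaaaaTVVVVV ⇒ aaaaaaTVVVVVV   [T → a T V]
aaaaaaTVVVVVV ⇒ aaaaaajVVVVVV   [T → j]
aaaaaajVVVVVV ⇒ aaaaaajeVVVVV   [V → e]
aaaaaajeVVVVV ⇒ aaaaaajeeVVVV   [V → e]
aaaaaajeeVVVV ⇒ aaaaaajeeaVaVVV   [V → a V a]
aaaaaajeeaVaVVV ⇒ aaaaaajeeaeaVVV   [V → e]
aaaaaajeeaeaVVV ⇒ aaaaaajeeaeaeVV   [V → e]
aaaaaajeeaeaeVV ⇒ aaaaaajeeaeaeeV   [V → e]
aaaaaajeeaeaeeV ⇒ aaaaaajeeaeaeee   [V → e]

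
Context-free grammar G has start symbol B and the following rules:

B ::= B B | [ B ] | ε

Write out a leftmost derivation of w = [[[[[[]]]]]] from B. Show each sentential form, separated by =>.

B=>[B]=>[[B]]=>[[[B]]]=>[[[[B]]]]=>[[[[[B]]]]]=>[[[[[[B]]]]]]=>[[[[[[]]]]]]

B => [B]   [B ::= [ B ]]
[B] => [[B]]   [B ::= [ B ]]
[[B]] => [[[B]]]   [B ::= [ B ]]
[[[B]]] => [[[[B]]]]   [B ::= [ B ]]
[[[[B]]]] => [[[[[B]]]]]   [B ::= [ B ]]
[[[[[B]]]]] => [[[[[[B]]]]]]   [B ::= [ B ]]
[[[[[[B]]]]]] => [[[[[[]]]]]]   [B ::= ε]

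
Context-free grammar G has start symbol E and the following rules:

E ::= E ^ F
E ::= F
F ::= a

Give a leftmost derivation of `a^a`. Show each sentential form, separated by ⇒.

E⇒E^F⇒F^F⇒a^F⇒a^a

E ⇒ E^F   [E ::= E ^ F]
E^F ⇒ F^F   [E ::= F]
F^F ⇒ a^F   [F ::= a]
a^F ⇒ a^a   [F ::= a]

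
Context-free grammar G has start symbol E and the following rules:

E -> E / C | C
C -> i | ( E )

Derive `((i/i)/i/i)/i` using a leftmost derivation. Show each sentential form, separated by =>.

E=>E/C=>C/C=>(E)/C=>(E/C)/C=>(E/C/C)/C=>(C/C/C)/C=>((E)/C/C)/C=>((E/C)/C/C)/C=>((C/C)/C/C)/C=>((i/C)/C/C)/C=>((i/i)/C/C)/C=>((i/i)/i/C)/C=>((i/i)/i/i)/C=>((i/i)/i/i)/i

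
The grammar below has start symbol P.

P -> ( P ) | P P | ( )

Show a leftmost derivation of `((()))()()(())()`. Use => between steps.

P => PP   [P -> P P]
PP => (P)P   [P -> ( P )]
(P)P => ((P))P   [P -> ( P )]
((P))P => ((()))P   [P -> ( )]
((()))P => ((()))PP   [P -> P P]
((()))PP => ((()))PPP   [P -> P P]
((()))PPP => ((()))PPPP   [P -> P P]
((()))PPPP => ((()))()PPP   [P -> ( )]
((()))()PPP => ((()))()()PP   [P -> ( )]
((()))()()PP => ((()))()()(P)P   [P -> ( P )]
((()))()()(P)P => ((()))()()(())P   [P -> ( )]
((()))()()(())P => ((()))()()(())()   [P -> ( )]

P=>PP=>(P)P=>((P))P=>((()))P=>((()))PP=>((()))PPP=>((()))PPPP=>((()))()PPP=>((()))()()PP=>((()))()()(P)P=>((()))()()(())P=>((()))()()(())()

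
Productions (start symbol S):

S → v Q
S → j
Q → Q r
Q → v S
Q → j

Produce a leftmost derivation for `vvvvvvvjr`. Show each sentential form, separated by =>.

S => vQ => vQr => vvSr => vvvQr => vvvvSr => vvvvvQr => vvvvvvSr => vvvvvvvQr => vvvvvvvjr

S => vQ   [S → v Q]
vQ => vQr   [Q → Q r]
vQr => vvSr   [Q → v S]
vvSr => vvvQr   [S → v Q]
vvvQr => vvvvSr   [Q → v S]
vvvvSr => vvvvvQr   [S → v Q]
vvvvvQr => vvvvvvSr   [Q → v S]
vvvvvvSr => vvvvvvvQr   [S → v Q]
vvvvvvvQr => vvvvvvvjr   [Q → j]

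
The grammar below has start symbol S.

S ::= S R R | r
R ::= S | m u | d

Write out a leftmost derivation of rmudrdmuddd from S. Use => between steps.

S=>SRR=>SRRRR=>rRRRR=>rmuRRR=>rmudRR=>rmudSR=>rmudSRRR=>rmudSRRRRR=>rmudrRRRRR=>rmudrdRRRR=>rmudrdmuRRR=>rmudrdmudRR=>rmudrdmuddR=>rmudrdmuddd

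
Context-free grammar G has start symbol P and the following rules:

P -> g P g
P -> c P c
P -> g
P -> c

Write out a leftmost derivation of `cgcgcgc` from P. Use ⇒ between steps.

P ⇒ cPc ⇒ cgPgc ⇒ cgcPcgc ⇒ cgcgcgc

P ⇒ cPc   [P -> c P c]
cPc ⇒ cgPgc   [P -> g P g]
cgPgc ⇒ cgcPcgc   [P -> c P c]
cgcPcgc ⇒ cgcgcgc   [P -> g]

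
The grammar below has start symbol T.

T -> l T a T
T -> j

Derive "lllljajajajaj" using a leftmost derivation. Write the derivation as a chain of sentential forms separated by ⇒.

T ⇒ lTaT ⇒ llTaTaT ⇒ lllTaTaTaT ⇒ llllTaTaTaTaT ⇒ lllljaTaTaTaT ⇒ lllljajaTaTaT ⇒ lllljajajaTaT ⇒ lllljajajajaT ⇒ lllljajajajaj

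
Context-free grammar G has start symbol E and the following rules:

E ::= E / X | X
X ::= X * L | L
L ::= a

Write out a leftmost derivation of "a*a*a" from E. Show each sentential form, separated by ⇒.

E ⇒ X ⇒ X*L ⇒ X*L*L ⇒ L*L*L ⇒ a*L*L ⇒ a*a*L ⇒ a*a*a

E ⇒ X   [E ::= X]
X ⇒ X*L   [X ::= X * L]
X*L ⇒ X*L*L   [X ::= X * L]
X*L*L ⇒ L*L*L   [X ::= L]
L*L*L ⇒ a*L*L   [L ::= a]
a*L*L ⇒ a*a*L   [L ::= a]
a*a*L ⇒ a*a*a   [L ::= a]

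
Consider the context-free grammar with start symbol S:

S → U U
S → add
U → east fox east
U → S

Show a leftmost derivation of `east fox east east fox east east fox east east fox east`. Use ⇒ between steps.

S ⇒ U U ⇒ S U ⇒ U U U ⇒ S U U ⇒ U U U U ⇒ east fox east U U U ⇒ east fox east east fox east U U ⇒ east fox east east fox east east fox east U ⇒ east fox east east fox east east fox east east fox east

S ⇒ U U   [S → U U]
U U ⇒ S U   [U → S]
S U ⇒ U U U   [S → U U]
U U U ⇒ S U U   [U → S]
S U U ⇒ U U U U   [S → U U]
U U U U ⇒ east fox east U U U   [U → east fox east]
east fox east U U U ⇒ east fox east east fox east U U   [U → east fox east]
east fox east east fox east U U ⇒ east fox east east fox east east fox east U   [U → east fox east]
east fox east east fox east east fox east U ⇒ east fox east east fox east east fox east east fox east   [U → east fox east]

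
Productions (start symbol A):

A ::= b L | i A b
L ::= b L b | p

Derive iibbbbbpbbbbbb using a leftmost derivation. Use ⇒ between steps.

A ⇒ iAb   [A ::= i A b]
iAb ⇒ iiAbb   [A ::= i A b]
iiAbb ⇒ iibLbb   [A ::= b L]
iibLbb ⇒ iibbLbbb   [L ::= b L b]
iibbLbbb ⇒ iibbbLbbbb   [L ::= b L b]
iibbbLbbbb ⇒ iibbbbLbbbbb   [L ::= b L b]
iibbbbLbbbbb ⇒ iibbbbbLbbbbbb   [L ::= b L b]
iibbbbbLbbbbbb ⇒ iibbbbbpbbbbbb   [L ::= p]

A ⇒ iAb ⇒ iiAbb ⇒ iibLbb ⇒ iibbLbbb ⇒ iibbbLbbbb ⇒ iibbbbLbbbbb ⇒ iibbbbbLbbbbbb ⇒ iibbbbbpbbbbbb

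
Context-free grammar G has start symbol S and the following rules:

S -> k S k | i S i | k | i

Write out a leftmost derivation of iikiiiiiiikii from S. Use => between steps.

S => iSi => iiSii => iikSkii => iikiSikii => iikiiSiikii => iikiiiSiiikii => iikiiiiiiikii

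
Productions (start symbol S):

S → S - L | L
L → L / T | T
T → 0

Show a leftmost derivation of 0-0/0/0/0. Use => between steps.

S=>S-L=>L-L=>T-L=>0-L=>0-L/T=>0-L/T/T=>0-L/T/T/T=>0-T/T/T/T=>0-0/T/T/T=>0-0/0/T/T=>0-0/0/0/T=>0-0/0/0/0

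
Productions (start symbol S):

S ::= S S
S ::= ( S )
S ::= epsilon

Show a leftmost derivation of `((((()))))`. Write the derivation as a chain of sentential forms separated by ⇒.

S⇒(S)⇒((S))⇒(((S)))⇒((((S))))⇒((((SS))))⇒((((SSS))))⇒(((((S)SS))))⇒((((()SS))))⇒((((()S))))⇒((((()))))

S ⇒ (S)   [S ::= ( S )]
(S) ⇒ ((S))   [S ::= ( S )]
((S)) ⇒ (((S)))   [S ::= ( S )]
(((S))) ⇒ ((((S))))   [S ::= ( S )]
((((S)))) ⇒ ((((SS))))   [S ::= S S]
((((SS)))) ⇒ ((((SSS))))   [S ::= S S]
((((SSS)))) ⇒ (((((S)SS))))   [S ::= ( S )]
(((((S)SS)))) ⇒ ((((()SS))))   [S ::= epsilon]
((((()SS)))) ⇒ ((((()S))))   [S ::= epsilon]
((((()S)))) ⇒ ((((()))))   [S ::= epsilon]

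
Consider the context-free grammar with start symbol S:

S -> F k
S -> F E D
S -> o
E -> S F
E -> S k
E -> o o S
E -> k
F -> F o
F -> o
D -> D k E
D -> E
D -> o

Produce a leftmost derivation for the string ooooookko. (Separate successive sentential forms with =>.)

S => FED   [S -> F E D]
FED => FoED   [F -> F o]
FoED => FooED   [F -> F o]
FooED => FoooED   [F -> F o]
FoooED => ooooED   [F -> o]
ooooED => ooooSkD   [E -> S k]
ooooSkD => ooooFkkD   [S -> F k]
ooooFkkD => ooooFokkD   [F -> F o]
ooooFokkD => ooooookkD   [F -> o]
ooooookkD => ooooookko   [D -> o]

S => FED => FoED => FooED => FoooED => ooooED => ooooSkD => ooooFkkD => ooooFokkD => ooooookkD => ooooookko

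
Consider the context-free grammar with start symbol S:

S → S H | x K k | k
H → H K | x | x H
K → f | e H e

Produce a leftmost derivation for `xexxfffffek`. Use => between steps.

S=>xKk=>xeHek=>xeHKek=>xeHKKek=>xeHKKKek=>xeHKKKKek=>xexHKKKKek=>xexHKKKKKek=>xexxKKKKKek=>xexxfKKKKek=>xexxffKKKek=>xexxfffKKek=>xexxffffKek=>xexxfffffek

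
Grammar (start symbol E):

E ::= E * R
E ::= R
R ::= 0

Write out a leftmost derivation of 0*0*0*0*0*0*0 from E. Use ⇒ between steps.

E ⇒ E*R ⇒ E*R*R ⇒ E*R*R*R ⇒ E*R*R*R*R ⇒ E*R*R*R*R*R ⇒ E*R*R*R*R*R*R ⇒ R*R*R*R*R*R*R ⇒ 0*R*R*R*R*R*R ⇒ 0*0*R*R*R*R*R ⇒ 0*0*0*R*R*R*R ⇒ 0*0*0*0*R*R*R ⇒ 0*0*0*0*0*R*R ⇒ 0*0*0*0*0*0*R ⇒ 0*0*0*0*0*0*0

E ⇒ E*R   [E ::= E * R]
E*R ⇒ E*R*R   [E ::= E * R]
E*R*R ⇒ E*R*R*R   [E ::= E * R]
E*R*R*R ⇒ E*R*R*R*R   [E ::= E * R]
E*R*R*R*R ⇒ E*R*R*R*R*R   [E ::= E * R]
E*R*R*R*R*R ⇒ E*R*R*R*R*R*R   [E ::= E * R]
E*R*R*R*R*R*R ⇒ R*R*R*R*R*R*R   [E ::= R]
R*R*R*R*R*R*R ⇒ 0*R*R*R*R*R*R   [R ::= 0]
0*R*R*R*R*R*R ⇒ 0*0*R*R*R*R*R   [R ::= 0]
0*0*R*R*R*R*R ⇒ 0*0*0*R*R*R*R   [R ::= 0]
0*0*0*R*R*R*R ⇒ 0*0*0*0*R*R*R   [R ::= 0]
0*0*0*0*R*R*R ⇒ 0*0*0*0*0*R*R   [R ::= 0]
0*0*0*0*0*R*R ⇒ 0*0*0*0*0*0*R   [R ::= 0]
0*0*0*0*0*0*R ⇒ 0*0*0*0*0*0*0   [R ::= 0]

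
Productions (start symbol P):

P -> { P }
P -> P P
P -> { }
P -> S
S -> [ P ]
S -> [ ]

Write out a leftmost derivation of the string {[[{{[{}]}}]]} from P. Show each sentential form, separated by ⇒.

P ⇒ {P} ⇒ {S} ⇒ {[P]} ⇒ {[S]} ⇒ {[[P]]} ⇒ {[[{P}]]} ⇒ {[[{{P}}]]} ⇒ {[[{{S}}]]} ⇒ {[[{{[P]}}]]} ⇒ {[[{{[{}]}}]]}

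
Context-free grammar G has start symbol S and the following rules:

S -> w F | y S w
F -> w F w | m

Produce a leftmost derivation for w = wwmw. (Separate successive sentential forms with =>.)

S=>wF=>wwFw=>wwmw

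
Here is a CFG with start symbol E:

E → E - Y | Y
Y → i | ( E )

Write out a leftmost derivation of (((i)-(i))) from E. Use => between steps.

E => Y => (E) => (Y) => ((E)) => ((E-Y)) => ((Y-Y)) => (((E)-Y)) => (((Y)-Y)) => (((i)-Y)) => (((i)-(E))) => (((i)-(Y))) => (((i)-(i)))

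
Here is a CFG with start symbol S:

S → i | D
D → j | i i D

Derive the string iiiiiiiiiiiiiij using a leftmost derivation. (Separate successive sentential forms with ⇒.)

S ⇒ D   [S → D]
D ⇒ iiD   [D → i i D]
iiD ⇒ iiiiD   [D → i i D]
iiiiD ⇒ iiiiiiD   [D → i i D]
iiiiiiD ⇒ iiiiiiiiD   [D → i i D]
iiiiiiiiD ⇒ iiiiiiiiiiD   [D → i i D]
iiiiiiiiiiD ⇒ iiiiiiiiiiiiD   [D → i i D]
iiiiiiiiiiiiD ⇒ iiiiiiiiiiiiiiD   [D → i i D]
iiiiiiiiiiiiiiD ⇒ iiiiiiiiiiiiiij   [D → j]

S ⇒ D ⇒ iiD ⇒ iiiiD ⇒ iiiiiiD ⇒ iiiiiiiiD ⇒ iiiiiiiiiiD ⇒ iiiiiiiiiiiiD ⇒ iiiiiiiiiiiiiiD ⇒ iiiiiiiiiiiiiij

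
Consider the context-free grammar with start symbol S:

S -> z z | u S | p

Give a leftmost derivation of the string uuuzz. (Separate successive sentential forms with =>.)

S => uS => uuS => uuuS => uuuzz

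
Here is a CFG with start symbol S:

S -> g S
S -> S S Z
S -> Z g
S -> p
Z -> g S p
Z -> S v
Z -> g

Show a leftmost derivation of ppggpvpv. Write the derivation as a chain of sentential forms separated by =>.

S => SSZ   [S -> S S Z]
SSZ => pSZ   [S -> p]
pSZ => pSSZZ   [S -> S S Z]
pSSZZ => ppSZZ   [S -> p]
ppSZZ => ppZgZZ   [S -> Z g]
ppZgZZ => ppggZZ   [Z -> g]
ppggZZ => ppggSvZ   [Z -> S v]
ppggSvZ => ppggpvZ   [S -> p]
ppggpvZ => ppggpvSv   [Z -> S v]
ppggpvSv => ppggpvpv   [S -> p]

S => SSZ => pSZ => pSSZZ => ppSZZ => ppZgZZ => ppggZZ => ppggSvZ => ppggpvZ => ppggpvSv => ppggpvpv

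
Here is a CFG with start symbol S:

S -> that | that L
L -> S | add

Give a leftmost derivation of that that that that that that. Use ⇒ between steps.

S ⇒ that L   [S -> that L]
that L ⇒ that S   [L -> S]
that S ⇒ that that L   [S -> that L]
that that L ⇒ that that S   [L -> S]
that that S ⇒ that that that L   [S -> that L]
that that that L ⇒ that that that S   [L -> S]
that that that S ⇒ that that that that L   [S -> that L]
that that that that L ⇒ that that that that S   [L -> S]
that that that that S ⇒ that that that that that L   [S -> that L]
that that that that that L ⇒ that that that that that S   [L -> S]
that that that that that S ⇒ that that that that that that   [S -> that]

S ⇒ that L ⇒ that S ⇒ that that L ⇒ that that S ⇒ that that that L ⇒ that that that S ⇒ that that that that L ⇒ that that that that S ⇒ that that that that that L ⇒ that that that that that S ⇒ that that that that that that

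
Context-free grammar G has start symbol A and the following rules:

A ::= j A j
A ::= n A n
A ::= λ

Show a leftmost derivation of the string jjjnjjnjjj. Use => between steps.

A => jAj => jjAjj => jjjAjjj => jjjnAnjjj => jjjnjAjnjjj => jjjnjjnjjj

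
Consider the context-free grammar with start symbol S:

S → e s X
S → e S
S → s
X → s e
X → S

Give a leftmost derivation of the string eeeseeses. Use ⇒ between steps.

S⇒eS⇒eeS⇒eeesX⇒eeesS⇒eeeseS⇒eeeseesX⇒eeeseesS⇒eeeseeseS⇒eeeseeses

S ⇒ eS   [S → e S]
eS ⇒ eeS   [S → e S]
eeS ⇒ eeesX   [S → e s X]
eeesX ⇒ eeesS   [X → S]
eeesS ⇒ eeeseS   [S → e S]
eeeseS ⇒ eeeseesX   [S → e s X]
eeeseesX ⇒ eeeseesS   [X → S]
eeeseesS ⇒ eeeseeseS   [S → e S]
eeeseeseS ⇒ eeeseeses   [S → s]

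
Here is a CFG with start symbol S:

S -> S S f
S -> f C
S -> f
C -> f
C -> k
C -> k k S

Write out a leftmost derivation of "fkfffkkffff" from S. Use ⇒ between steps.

S ⇒ SSf   [S -> S S f]
SSf ⇒ SSfSf   [S -> S S f]
SSfSf ⇒ fCSfSf   [S -> f C]
fCSfSf ⇒ fkSfSf   [C -> k]
fkSfSf ⇒ fkffSf   [S -> f]
fkffSf ⇒ fkfffCf   [S -> f C]
fkfffCf ⇒ fkfffkkSf   [C -> k k S]
fkfffkkSf ⇒ fkfffkkSSff   [S -> S S f]
fkfffkkSSff ⇒ fkfffkkfSff   [S -> f]
fkfffkkfSff ⇒ fkfffkkffff   [S -> f]

S ⇒ SSf ⇒ SSfSf ⇒ fCSfSf ⇒ fkSfSf ⇒ fkffSf ⇒ fkfffCf ⇒ fkfffkkSf ⇒ fkfffkkSSff ⇒ fkfffkkfSff ⇒ fkfffkkffff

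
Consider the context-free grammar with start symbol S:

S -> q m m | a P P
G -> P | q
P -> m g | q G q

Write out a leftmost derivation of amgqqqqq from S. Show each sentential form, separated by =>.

S => aPP   [S -> a P P]
aPP => amgP   [P -> m g]
amgP => amgqGq   [P -> q G q]
amgqGq => amgqPq   [G -> P]
amgqPq => amgqqGqq   [P -> q G q]
amgqqGqq => amgqqqqq   [G -> q]

S => aPP => amgP => amgqGq => amgqPq => amgqqGqq => amgqqqqq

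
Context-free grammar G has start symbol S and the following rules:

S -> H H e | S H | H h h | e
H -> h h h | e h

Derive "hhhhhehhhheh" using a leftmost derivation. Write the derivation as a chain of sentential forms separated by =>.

S => SH   [S -> S H]
SH => SHH   [S -> S H]
SHH => SHHH   [S -> S H]
SHHH => HhhHHH   [S -> H h h]
HhhHHH => hhhhhHHH   [H -> h h h]
hhhhhHHH => hhhhhehHH   [H -> e h]
hhhhhehHH => hhhhhehhhhH   [H -> h h h]
hhhhhehhhhH => hhhhhehhhheh   [H -> e h]

S=>SH=>SHH=>SHHH=>HhhHHH=>hhhhhHHH=>hhhhhehHH=>hhhhhehhhhH=>hhhhhehhhheh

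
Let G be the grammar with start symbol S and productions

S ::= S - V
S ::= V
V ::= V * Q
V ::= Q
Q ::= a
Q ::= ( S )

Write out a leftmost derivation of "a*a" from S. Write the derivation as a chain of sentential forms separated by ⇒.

S ⇒ V ⇒ V*Q ⇒ Q*Q ⇒ a*Q ⇒ a*a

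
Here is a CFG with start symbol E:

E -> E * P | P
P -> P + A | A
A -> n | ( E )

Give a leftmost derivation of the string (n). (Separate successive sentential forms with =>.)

E => P => A => (E) => (P) => (A) => (n)

E => P   [E -> P]
P => A   [P -> A]
A => (E)   [A -> ( E )]
(E) => (P)   [E -> P]
(P) => (A)   [P -> A]
(A) => (n)   [A -> n]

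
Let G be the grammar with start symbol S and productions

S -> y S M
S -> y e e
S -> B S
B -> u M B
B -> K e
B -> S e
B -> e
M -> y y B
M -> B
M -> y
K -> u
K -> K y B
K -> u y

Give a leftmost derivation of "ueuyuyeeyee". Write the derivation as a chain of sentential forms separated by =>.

S => BS => uMBS => uBBS => ueBS => ueKeS => ueKyBeS => ueuyBeS => ueuyKeeS => ueuyuyeeS => ueuyuyeeyee

S => BS   [S -> B S]
BS => uMBS   [B -> u M B]
uMBS => uBBS   [M -> B]
uBBS => ueBS   [B -> e]
ueBS => ueKeS   [B -> K e]
ueKeS => ueKyBeS   [K -> K y B]
ueKyBeS => ueuyBeS   [K -> u]
ueuyBeS => ueuyKeeS   [B -> K e]
ueuyKeeS => ueuyuyeeS   [K -> u y]
ueuyuyeeS => ueuyuyeeyee   [S -> y e e]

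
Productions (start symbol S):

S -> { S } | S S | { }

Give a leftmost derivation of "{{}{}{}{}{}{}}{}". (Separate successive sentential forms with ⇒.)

S ⇒ SS ⇒ {S}S ⇒ {SS}S ⇒ {SSS}S ⇒ {SSSS}S ⇒ {SSSSS}S ⇒ {SSSSSS}S ⇒ {{}SSSSS}S ⇒ {{}{}SSSS}S ⇒ {{}{}{}SSS}S ⇒ {{}{}{}{}SS}S ⇒ {{}{}{}{}{}S}S ⇒ {{}{}{}{}{}{}}S ⇒ {{}{}{}{}{}{}}{}

S ⇒ SS   [S -> S S]
SS ⇒ {S}S   [S -> { S }]
{S}S ⇒ {SS}S   [S -> S S]
{SS}S ⇒ {SSS}S   [S -> S S]
{SSS}S ⇒ {SSSS}S   [S -> S S]
{SSSS}S ⇒ {SSSSS}S   [S -> S S]
{SSSSS}S ⇒ {SSSSSS}S   [S -> S S]
{SSSSSS}S ⇒ {{}SSSSS}S   [S -> { }]
{{}SSSSS}S ⇒ {{}{}SSSS}S   [S -> { }]
{{}{}SSSS}S ⇒ {{}{}{}SSS}S   [S -> { }]
{{}{}{}SSS}S ⇒ {{}{}{}{}SS}S   [S -> { }]
{{}{}{}{}SS}S ⇒ {{}{}{}{}{}S}S   [S -> { }]
{{}{}{}{}{}S}S ⇒ {{}{}{}{}{}{}}S   [S -> { }]
{{}{}{}{}{}{}}S ⇒ {{}{}{}{}{}{}}{}   [S -> { }]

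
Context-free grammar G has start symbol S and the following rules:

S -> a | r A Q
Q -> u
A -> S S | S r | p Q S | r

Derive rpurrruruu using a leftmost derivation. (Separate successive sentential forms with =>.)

S => rAQ   [S -> r A Q]
rAQ => rpQSQ   [A -> p Q S]
rpQSQ => rpuSQ   [Q -> u]
rpuSQ => rpurAQQ   [S -> r A Q]
rpurAQQ => rpurSrQQ   [A -> S r]
rpurSrQQ => rpurrAQrQQ   [S -> r A Q]
rpurrAQrQQ => rpurrrQrQQ   [A -> r]
rpurrrQrQQ => rpurrrurQQ   [Q -> u]
rpurrrurQQ => rpurrruruQ   [Q -> u]
rpurrruruQ => rpurrruruu   [Q -> u]

S=>rAQ=>rpQSQ=>rpuSQ=>rpurAQQ=>rpurSrQQ=>rpurrAQrQQ=>rpurrrQrQQ=>rpurrrurQQ=>rpurrruruQ=>rpurrruruu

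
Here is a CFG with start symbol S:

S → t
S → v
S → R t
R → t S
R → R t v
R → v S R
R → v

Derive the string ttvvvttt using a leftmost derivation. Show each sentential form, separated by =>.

S=>Rt=>tSt=>tRtt=>ttStt=>ttRttt=>ttvSRttt=>ttvvRttt=>ttvvvttt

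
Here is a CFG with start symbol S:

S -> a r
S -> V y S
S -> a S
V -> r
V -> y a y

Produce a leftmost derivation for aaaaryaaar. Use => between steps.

S => aS => aaS => aaaS => aaaaS => aaaaVyS => aaaaryS => aaaaryaS => aaaaryaaS => aaaaryaaar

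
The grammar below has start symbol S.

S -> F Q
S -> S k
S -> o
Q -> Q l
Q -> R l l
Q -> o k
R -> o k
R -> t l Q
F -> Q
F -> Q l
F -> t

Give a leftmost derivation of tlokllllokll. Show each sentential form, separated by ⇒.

S ⇒ FQ   [S -> F Q]
FQ ⇒ QQ   [F -> Q]
QQ ⇒ QlQ   [Q -> Q l]
QlQ ⇒ RlllQ   [Q -> R l l]
RlllQ ⇒ tlQlllQ   [R -> t l Q]
tlQlllQ ⇒ tlQllllQ   [Q -> Q l]
tlQllllQ ⇒ tlokllllQ   [Q -> o k]
tlokllllQ ⇒ tlokllllRll   [Q -> R l l]
tlokllllRll ⇒ tlokllllokll   [R -> o k]

S⇒FQ⇒QQ⇒QlQ⇒RlllQ⇒tlQlllQ⇒tlQllllQ⇒tlokllllQ⇒tlokllllRll⇒tlokllllokll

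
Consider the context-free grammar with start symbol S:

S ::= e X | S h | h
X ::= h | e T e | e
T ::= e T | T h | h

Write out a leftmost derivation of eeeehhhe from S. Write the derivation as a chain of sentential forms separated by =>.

S=>eX=>eeTe=>eeeTe=>eeeThe=>eeeThhe=>eeeeThhe=>eeeehhhe

S => eX   [S ::= e X]
eX => eeTe   [X ::= e T e]
eeTe => eeeTe   [T ::= e T]
eeeTe => eeeThe   [T ::= T h]
eeeThe => eeeThhe   [T ::= T h]
eeeThhe => eeeeThhe   [T ::= e T]
eeeeThhe => eeeehhhe   [T ::= h]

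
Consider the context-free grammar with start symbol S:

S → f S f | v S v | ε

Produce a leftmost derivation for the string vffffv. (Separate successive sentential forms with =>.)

S => vSv => vfSfv => vffSffv => vffffv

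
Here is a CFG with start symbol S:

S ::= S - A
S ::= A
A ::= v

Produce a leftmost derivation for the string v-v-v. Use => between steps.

S => S-A   [S ::= S - A]
S-A => S-A-A   [S ::= S - A]
S-A-A => A-A-A   [S ::= A]
A-A-A => v-A-A   [A ::= v]
v-A-A => v-v-A   [A ::= v]
v-v-A => v-v-v   [A ::= v]

S=>S-A=>S-A-A=>A-A-A=>v-A-A=>v-v-A=>v-v-v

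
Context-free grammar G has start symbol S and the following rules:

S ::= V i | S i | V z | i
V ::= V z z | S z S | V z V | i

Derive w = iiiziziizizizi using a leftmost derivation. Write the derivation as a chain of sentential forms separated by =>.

S => Vi   [S ::= V i]
Vi => SzSi   [V ::= S z S]
SzSi => SizSi   [S ::= S i]
SizSi => SiizSi   [S ::= S i]
SiizSi => iiizSi   [S ::= i]
iiizSi => iiizVzi   [S ::= V z]
iiizVzi => iiizVzVzi   [V ::= V z V]
iiizVzVzi => iiizSzSzVzi   [V ::= S z S]
iiizSzSzVzi => iiizizSzVzi   [S ::= i]
iiizizSzVzi => iiizizSizVzi   [S ::= S i]
iiizizSizVzi => iiiziziizVzi   [S ::= i]
iiiziziizVzi => iiiziziizSzSzi   [V ::= S z S]
iiiziziizSzSzi => iiiziziizizSzi   [S ::= i]
iiiziziizizSzi => iiiziziizizizi   [S ::= i]

S=>Vi=>SzSi=>SizSi=>SiizSi=>iiizSi=>iiizVzi=>iiizVzVzi=>iiizSzSzVzi=>iiizizSzVzi=>iiizizSizVzi=>iiiziziizVzi=>iiiziziizSzSzi=>iiiziziizizSzi=>iiiziziizizizi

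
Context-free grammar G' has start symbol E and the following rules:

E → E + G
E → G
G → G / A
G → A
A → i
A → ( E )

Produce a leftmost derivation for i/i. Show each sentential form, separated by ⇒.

E ⇒ G ⇒ G/A ⇒ A/A ⇒ i/A ⇒ i/i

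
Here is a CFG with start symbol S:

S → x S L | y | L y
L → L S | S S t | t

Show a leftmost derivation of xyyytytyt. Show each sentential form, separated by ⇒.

S ⇒ xSL   [S → x S L]
xSL ⇒ xLyL   [S → L y]
xLyL ⇒ xSStyL   [L → S S t]
xSStyL ⇒ xyStyL   [S → y]
xyStyL ⇒ xyLytyL   [S → L y]
xyLytyL ⇒ xySStytyL   [L → S S t]
xySStytyL ⇒ xyyStytyL   [S → y]
xyyStytyL ⇒ xyyytytyL   [S → y]
xyyytytyL ⇒ xyyytytyt   [L → t]

S⇒xSL⇒xLyL⇒xSStyL⇒xyStyL⇒xyLytyL⇒xySStytyL⇒xyyStytyL⇒xyyytytyL⇒xyyytytyt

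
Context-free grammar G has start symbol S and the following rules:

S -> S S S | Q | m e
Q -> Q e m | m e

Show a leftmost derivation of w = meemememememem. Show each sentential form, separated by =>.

S => Q => Qem => Qemem => Qememem => Qemememem => Qememememem => Qemememememem => meemememememem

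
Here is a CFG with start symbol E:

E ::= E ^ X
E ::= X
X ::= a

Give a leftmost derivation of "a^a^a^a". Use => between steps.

E => E^X   [E ::= E ^ X]
E^X => E^X^X   [E ::= E ^ X]
E^X^X => E^X^X^X   [E ::= E ^ X]
E^X^X^X => X^X^X^X   [E ::= X]
X^X^X^X => a^X^X^X   [X ::= a]
a^X^X^X => a^a^X^X   [X ::= a]
a^a^X^X => a^a^a^X   [X ::= a]
a^a^a^X => a^a^a^a   [X ::= a]

E => E^X => E^X^X => E^X^X^X => X^X^X^X => a^X^X^X => a^a^X^X => a^a^a^X => a^a^a^a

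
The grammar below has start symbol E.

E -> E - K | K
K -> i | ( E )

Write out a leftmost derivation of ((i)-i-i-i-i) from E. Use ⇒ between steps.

E⇒K⇒(E)⇒(E-K)⇒(E-K-K)⇒(E-K-K-K)⇒(E-K-K-K-K)⇒(K-K-K-K-K)⇒((E)-K-K-K-K)⇒((K)-K-K-K-K)⇒((i)-K-K-K-K)⇒((i)-i-K-K-K)⇒((i)-i-i-K-K)⇒((i)-i-i-i-K)⇒((i)-i-i-i-i)

E ⇒ K   [E -> K]
K ⇒ (E)   [K -> ( E )]
(E) ⇒ (E-K)   [E -> E - K]
(E-K) ⇒ (E-K-K)   [E -> E - K]
(E-K-K) ⇒ (E-K-K-K)   [E -> E - K]
(E-K-K-K) ⇒ (E-K-K-K-K)   [E -> E - K]
(E-K-K-K-K) ⇒ (K-K-K-K-K)   [E -> K]
(K-K-K-K-K) ⇒ ((E)-K-K-K-K)   [K -> ( E )]
((E)-K-K-K-K) ⇒ ((K)-K-K-K-K)   [E -> K]
((K)-K-K-K-K) ⇒ ((i)-K-K-K-K)   [K -> i]
((i)-K-K-K-K) ⇒ ((i)-i-K-K-K)   [K -> i]
((i)-i-K-K-K) ⇒ ((i)-i-i-K-K)   [K -> i]
((i)-i-i-K-K) ⇒ ((i)-i-i-i-K)   [K -> i]
((i)-i-i-i-K) ⇒ ((i)-i-i-i-i)   [K -> i]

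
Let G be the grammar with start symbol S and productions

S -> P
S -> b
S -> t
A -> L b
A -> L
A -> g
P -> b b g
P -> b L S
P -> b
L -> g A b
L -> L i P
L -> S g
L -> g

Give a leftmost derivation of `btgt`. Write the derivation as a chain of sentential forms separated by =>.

S => P => bLS => bSgS => btgS => btgt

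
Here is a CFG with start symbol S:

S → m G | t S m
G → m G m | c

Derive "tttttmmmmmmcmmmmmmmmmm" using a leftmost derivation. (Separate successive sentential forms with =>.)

S => tSm => ttSmm => tttSmmm => ttttSmmmm => tttttSmmmmm => tttttmGmmmmm => tttttmmGmmmmmm => tttttmmmGmmmmmmm => tttttmmmmGmmmmmmmm => tttttmmmmmGmmmmmmmmm => tttttmmmmmmGmmmmmmmmmm => tttttmmmmmmcmmmmmmmmmm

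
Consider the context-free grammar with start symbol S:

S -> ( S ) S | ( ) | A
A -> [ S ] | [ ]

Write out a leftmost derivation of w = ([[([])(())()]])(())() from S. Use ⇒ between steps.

S⇒(S)S⇒(A)S⇒([S])S⇒([A])S⇒([[S]])S⇒([[(S)S]])S⇒([[(A)S]])S⇒([[([])S]])S⇒([[([])(S)S]])S⇒([[([])(())S]])S⇒([[([])(())()]])S⇒([[([])(())()]])(S)S⇒([[([])(())()]])(())S⇒([[([])(())()]])(())()

S ⇒ (S)S   [S -> ( S ) S]
(S)S ⇒ (A)S   [S -> A]
(A)S ⇒ ([S])S   [A -> [ S ]]
([S])S ⇒ ([A])S   [S -> A]
([A])S ⇒ ([[S]])S   [A -> [ S ]]
([[S]])S ⇒ ([[(S)S]])S   [S -> ( S ) S]
([[(S)S]])S ⇒ ([[(A)S]])S   [S -> A]
([[(A)S]])S ⇒ ([[([])S]])S   [A -> [ ]]
([[([])S]])S ⇒ ([[([])(S)S]])S   [S -> ( S ) S]
([[([])(S)S]])S ⇒ ([[([])(())S]])S   [S -> ( )]
([[([])(())S]])S ⇒ ([[([])(())()]])S   [S -> ( )]
([[([])(())()]])S ⇒ ([[([])(())()]])(S)S   [S -> ( S ) S]
([[([])(())()]])(S)S ⇒ ([[([])(())()]])(())S   [S -> ( )]
([[([])(())()]])(())S ⇒ ([[([])(())()]])(())()   [S -> ( )]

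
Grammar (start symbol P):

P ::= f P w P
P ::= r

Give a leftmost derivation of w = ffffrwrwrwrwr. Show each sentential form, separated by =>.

P=>fPwP=>ffPwPwP=>fffPwPwPwP=>ffffPwPwPwPwP=>ffffrwPwPwPwP=>ffffrwrwPwPwP=>ffffrwrwrwPwP=>ffffrwrwrwrwP=>ffffrwrwrwrwr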